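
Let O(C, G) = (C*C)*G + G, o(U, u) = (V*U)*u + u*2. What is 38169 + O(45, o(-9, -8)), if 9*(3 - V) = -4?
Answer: 508201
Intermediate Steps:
V = 31/9 (V = 3 - ⅑*(-4) = 3 + 4/9 = 31/9 ≈ 3.4444)
o(U, u) = 2*u + 31*U*u/9 (o(U, u) = (31*U/9)*u + u*2 = 31*U*u/9 + 2*u = 2*u + 31*U*u/9)
O(C, G) = G + G*C² (O(C, G) = C²*G + G = G*C² + G = G + G*C²)
38169 + O(45, o(-9, -8)) = 38169 + ((⅑)*(-8)*(18 + 31*(-9)))*(1 + 45²) = 38169 + ((⅑)*(-8)*(18 - 279))*(1 + 2025) = 38169 + ((⅑)*(-8)*(-261))*2026 = 38169 + 232*2026 = 38169 + 470032 = 508201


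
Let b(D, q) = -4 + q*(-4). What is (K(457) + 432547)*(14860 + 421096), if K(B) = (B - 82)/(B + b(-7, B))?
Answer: 2074284751384/11 ≈ 1.8857e+11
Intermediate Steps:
b(D, q) = -4 - 4*q
K(B) = (-82 + B)/(-4 - 3*B) (K(B) = (B - 82)/(B + (-4 - 4*B)) = (-82 + B)/(-4 - 3*B))
(K(457) + 432547)*(14860 + 421096) = ((82 - 1*457)/(4 + 3*457) + 432547)*(14860 + 421096) = ((82 - 457)/(4 + 1371) + 432547)*435956 = (-375/1375 + 432547)*435956 = ((1/1375)*(-375) + 432547)*435956 = (-3/11 + 432547)*435956 = (4758014/11)*435956 = 2074284751384/11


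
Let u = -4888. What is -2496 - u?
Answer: 2392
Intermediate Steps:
-2496 - u = -2496 - 1*(-4888) = -2496 + 4888 = 2392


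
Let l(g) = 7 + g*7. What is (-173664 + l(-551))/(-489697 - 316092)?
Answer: 177514/805789 ≈ 0.22030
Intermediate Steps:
l(g) = 7 + 7*g
(-173664 + l(-551))/(-489697 - 316092) = (-173664 + (7 + 7*(-551)))/(-489697 - 316092) = (-173664 + (7 - 3857))/(-805789) = (-173664 - 3850)*(-1/805789) = -177514*(-1/805789) = 177514/805789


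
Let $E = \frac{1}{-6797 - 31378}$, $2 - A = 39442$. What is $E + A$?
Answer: $- \frac{1505622001}{38175} \approx -39440.0$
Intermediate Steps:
$A = -39440$ ($A = 2 - 39442 = -39440$)
$E = - \frac{1}{38175}$ ($E = \frac{1}{-38175} = - \frac{1}{38175} \approx -2.6195 \cdot 10^{-5}$)
$E + A = - \frac{1}{38175} - 39440 = - \frac{1505622001}{38175}$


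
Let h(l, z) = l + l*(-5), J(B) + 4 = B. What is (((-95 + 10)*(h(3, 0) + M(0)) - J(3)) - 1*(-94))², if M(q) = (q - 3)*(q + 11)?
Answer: 15366400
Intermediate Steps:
J(B) = -4 + B
h(l, z) = -4*l (h(l, z) = l - 5*l = -4*l)
M(q) = (-3 + q)*(11 + q)
(((-95 + 10)*(h(3, 0) + M(0)) - J(3)) - 1*(-94))² = (((-95 + 10)*(-4*3 + (-33 + 0² + 8*0)) - (-4 + 3)) - 1*(-94))² = ((-85*(-12 + (-33 + 0 + 0)) - 1*(-1)) + 94)² = ((-85*(-12 - 33) + 1) + 94)² = ((-85*(-45) + 1) + 94)² = ((3825 + 1) + 94)² = (3826 + 94)² = 3920² = 15366400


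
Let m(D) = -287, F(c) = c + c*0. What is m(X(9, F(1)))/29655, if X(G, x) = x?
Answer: -287/29655 ≈ -0.0096780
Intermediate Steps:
F(c) = c (F(c) = c + 0 = c)
m(X(9, F(1)))/29655 = -287/29655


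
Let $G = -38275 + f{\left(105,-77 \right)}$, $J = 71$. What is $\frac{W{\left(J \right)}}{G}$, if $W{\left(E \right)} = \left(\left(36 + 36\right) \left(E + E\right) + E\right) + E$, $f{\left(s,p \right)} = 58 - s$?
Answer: $- \frac{5183}{19161} \approx -0.2705$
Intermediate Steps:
$W{\left(E \right)} = 146 E$ ($W{\left(E \right)} = \left(72 \cdot 2 E + E\right) + E = \left(144 E + E\right) + E = 145 E + E = 146 E$)
$G = -38322$ ($G = -38275 + \left(58 - 105\right) = -38275 - 47 = -38322$)
$\frac{W{\left(J \right)}}{G} = \frac{146 \cdot 71}{-38322} = 10366 \left(- \frac{1}{38322}\right) = - \frac{5183}{19161}$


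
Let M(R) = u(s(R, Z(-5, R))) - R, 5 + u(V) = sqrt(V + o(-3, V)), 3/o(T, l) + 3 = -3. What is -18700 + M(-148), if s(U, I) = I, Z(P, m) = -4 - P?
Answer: -18557 + sqrt(2)/2 ≈ -18556.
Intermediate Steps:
o(T, l) = -1/2 (o(T, l) = 3/(-3 - 3) = 3/(-6) = 3*(-1/6) = -1/2)
u(V) = -5 + sqrt(-1/2 + V) (u(V) = -5 + sqrt(V - 1/2) = -5 + sqrt(-1/2 + V))
M(R) = -5 + sqrt(2)/2 - R (M(R) = (-5 + sqrt(-2 + 4*(-4 - 1*(-5)))/2) - R = (-5 + sqrt(-2 + 4*(-4 + 5))/2) - R = (-5 + sqrt(-2 + 4*1)/2) - R = (-5 + sqrt(-2 + 4)/2) - R = (-5 + sqrt(2)/2) - R = -5 + sqrt(2)/2 - R)
-18700 + M(-148) = -18700 + (-5 + sqrt(2)/2 - 1*(-148)) = -18700 + (-5 + sqrt(2)/2 + 148) = -18700 + (143 + sqrt(2)/2) = -18557 + sqrt(2)/2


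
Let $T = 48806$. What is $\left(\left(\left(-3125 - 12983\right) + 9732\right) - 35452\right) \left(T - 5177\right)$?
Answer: $-1824913812$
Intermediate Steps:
$\left(\left(\left(-3125 - 12983\right) + 9732\right) - 35452\right) \left(T - 5177\right) = \left(\left(\left(-3125 - 12983\right) + 9732\right) - 35452\right) \left(48806 - 5177\right) = \left(\left(-16108 + 9732\right) - 35452\right) 43629 = \left(-6376 - 35452\right) 43629 = \left(-41828\right) 43629 = -1824913812$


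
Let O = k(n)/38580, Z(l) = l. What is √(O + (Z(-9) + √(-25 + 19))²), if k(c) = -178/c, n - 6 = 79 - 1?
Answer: √(5469926264110 - 1312783264800*I*√6)/270060 ≈ 9.0 - 2.4495*I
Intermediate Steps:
n = 84 (n = 6 + (79 - 1) = 6 + 78 = 84)
O = -89/1620360 (O = -178/84/38580 = -178*1/84*(1/38580) = -89/42*1/38580 = -89/1620360 ≈ -5.4926e-5)
√(O + (Z(-9) + √(-25 + 19))²) = √(-89/1620360 + (-9 + √(-25 + 19))²) = √(-89/1620360 + (-9 + √(-6))²) = √(-89/1620360 + (-9 + I*√6)²)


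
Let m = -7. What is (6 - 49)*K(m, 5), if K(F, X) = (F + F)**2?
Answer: -8428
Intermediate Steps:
K(F, X) = 4*F**2 (K(F, X) = (2*F)**2 = 4*F**2)
(6 - 49)*K(m, 5) = (6 - 49)*(4*(-7)**2) = -172*49 = -43*196 = -8428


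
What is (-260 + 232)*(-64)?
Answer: 1792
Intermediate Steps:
(-260 + 232)*(-64) = -28*(-64) = 1792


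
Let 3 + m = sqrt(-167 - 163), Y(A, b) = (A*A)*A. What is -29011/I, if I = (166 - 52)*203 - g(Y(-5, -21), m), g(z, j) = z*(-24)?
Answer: -29011/20142 ≈ -1.4403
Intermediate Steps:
Y(A, b) = A**3 (Y(A, b) = A**2*A = A**3)
m = -3 + I*sqrt(330) (m = -3 + sqrt(-167 - 163) = -3 + sqrt(-330) = -3 + I*sqrt(330) ≈ -3.0 + 18.166*I)
g(z, j) = -24*z
I = 20142 (I = (166 - 52)*203 - (-24)*(-5)**3 = 114*203 - (-24)*(-125) = 23142 - 1*3000 = 23142 - 3000 = 20142)
-29011/I = -29011/20142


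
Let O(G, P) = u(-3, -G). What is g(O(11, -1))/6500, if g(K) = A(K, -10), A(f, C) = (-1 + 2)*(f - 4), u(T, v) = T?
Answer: -7/6500 ≈ -0.0010769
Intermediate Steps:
O(G, P) = -3
A(f, C) = -4 + f (A(f, C) = 1*(-4 + f) = -4 + f)
g(K) = -4 + K
g(O(11, -1))/6500 = (-4 - 3)/6500 = -7*1/6500 = -7/6500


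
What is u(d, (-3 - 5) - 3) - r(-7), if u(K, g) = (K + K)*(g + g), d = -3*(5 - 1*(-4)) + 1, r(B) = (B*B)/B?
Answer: 1151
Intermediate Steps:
r(B) = B (r(B) = B²/B = B)
d = -26 (d = -3*(5 + 4) + 1 = -3*9 + 1 = -27 + 1 = -26)
u(K, g) = 4*K*g (u(K, g) = (2*K)*(2*g) = 4*K*g)
u(d, (-3 - 5) - 3) - r(-7) = 4*(-26)*((-3 - 5) - 3) - 1*(-7) = 4*(-26)*(-8 - 3) + 7 = 4*(-26)*(-11) + 7 = 1144 + 7 = 1151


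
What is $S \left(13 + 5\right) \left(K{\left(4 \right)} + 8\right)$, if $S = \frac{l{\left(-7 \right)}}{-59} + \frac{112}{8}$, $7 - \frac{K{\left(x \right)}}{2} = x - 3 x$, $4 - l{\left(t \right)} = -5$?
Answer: $\frac{558828}{59} \approx 9471.7$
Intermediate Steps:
$l{\left(t \right)} = 9$ ($l{\left(t \right)} = 4 - -5 = 4 + 5 = 9$)
$K{\left(x \right)} = 14 + 4 x$ ($K{\left(x \right)} = 14 - 2 \left(x - 3 x\right) = 14 - 2 \left(- 2 x\right) = 14 + 4 x$)
$S = \frac{817}{59}$ ($S = \frac{9}{-59} + \frac{112}{8} = 9 \left(- \frac{1}{59}\right) + 112 \cdot \frac{1}{8} = - \frac{9}{59} + 14 = \frac{817}{59} \approx 13.847$)
$S \left(13 + 5\right) \left(K{\left(4 \right)} + 8\right) = \frac{817 \left(13 + 5\right) \left(\left(14 + 4 \cdot 4\right) + 8\right)}{59} = \frac{817 \cdot 18 \left(\left(14 + 16\right) + 8\right)}{59} = \frac{817 \cdot 18 \left(30 + 8\right)}{59} = \frac{817 \cdot 18 \cdot 38}{59} = \frac{817}{59} \cdot 684 = \frac{558828}{59}$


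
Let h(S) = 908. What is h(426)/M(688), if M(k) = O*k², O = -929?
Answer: -227/109934144 ≈ -2.0649e-6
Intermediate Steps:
M(k) = -929*k²
h(426)/M(688) = 908/((-929*688²)) = 908/((-929*473344)) = 908/(-439736576) = 908*(-1/439736576) = -227/109934144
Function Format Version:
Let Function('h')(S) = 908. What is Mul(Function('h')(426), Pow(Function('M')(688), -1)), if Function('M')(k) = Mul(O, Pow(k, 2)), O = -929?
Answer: Rational(-227, 109934144) ≈ -2.0649e-6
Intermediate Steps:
Function('M')(k) = Mul(-929, Pow(k, 2))
Mul(Function('h')(426), Pow(Function('M')(688), -1)) = Mul(908, Pow(Mul(-929, Pow(688, 2)), -1)) = Mul(908, Pow(Mul(-929, 473344), -1)) = Mul(908, Pow(-439736576, -1)) = Mul(908, Rational(-1, 439736576)) = Rational(-227, 109934144)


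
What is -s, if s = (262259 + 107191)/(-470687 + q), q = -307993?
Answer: 4105/8652 ≈ 0.47446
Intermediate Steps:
s = -4105/8652 (s = (262259 + 107191)/(-470687 - 307993) = 369450/(-778680) = 369450*(-1/778680) = -4105/8652 ≈ -0.47446)
-s = -1*(-4105/8652) = 4105/8652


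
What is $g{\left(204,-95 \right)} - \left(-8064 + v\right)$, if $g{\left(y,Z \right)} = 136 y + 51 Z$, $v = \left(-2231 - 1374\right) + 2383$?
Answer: $32185$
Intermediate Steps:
$v = -1222$ ($v = -3605 + 2383 = -1222$)
$g{\left(y,Z \right)} = 51 Z + 136 y$
$g{\left(204,-95 \right)} - \left(-8064 + v\right) = \left(51 \left(-95\right) + 136 \cdot 204\right) - \left(-8064 - 1222\right) = \left(-4845 + 27744\right) - -9286 = 22899 + 9286 = 32185$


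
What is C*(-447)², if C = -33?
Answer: -6593697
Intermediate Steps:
C*(-447)² = -33*(-447)² = -33*199809 = -6593697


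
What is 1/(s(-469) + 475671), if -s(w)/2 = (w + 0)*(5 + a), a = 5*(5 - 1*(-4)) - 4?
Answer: 1/518819 ≈ 1.9275e-6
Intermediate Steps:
a = 41 (a = 5*(5 + 4) - 4 = 5*9 - 4 = 45 - 4 = 41)
s(w) = -92*w (s(w) = -2*(w + 0)*(5 + 41) = -2*w*46 = -92*w)
1/(s(-469) + 475671) = 1/(-92*(-469) + 475671) = 1/(43148 + 475671) = 1/518819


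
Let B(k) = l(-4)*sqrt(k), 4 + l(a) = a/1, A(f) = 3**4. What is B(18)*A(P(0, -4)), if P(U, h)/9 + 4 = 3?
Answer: -1944*sqrt(2) ≈ -2749.2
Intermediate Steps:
P(U, h) = -9 (P(U, h) = -36 + 9*3 = -36 + 27 = -9)
A(f) = 81
l(a) = -4 + a (l(a) = -4 + a/1 = -4 + a*1 = -4 + a)
B(k) = -8*sqrt(k) (B(k) = (-4 - 4)*sqrt(k) = -8*sqrt(k))
B(18)*A(P(0, -4)) = -24*sqrt(2)*81 = -1944*sqrt(2)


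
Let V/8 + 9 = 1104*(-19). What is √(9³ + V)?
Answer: I*√167151 ≈ 408.84*I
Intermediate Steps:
V = -167880 (V = -72 + 8*(1104*(-19)) = -72 + 8*(-20976) = -72 - 167808 = -167880)
√(9³ + V) = √(9³ - 167880) = √(729 - 167880) = √(-167151) = I*√167151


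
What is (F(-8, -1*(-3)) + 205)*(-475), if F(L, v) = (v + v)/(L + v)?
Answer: -96805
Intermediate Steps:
F(L, v) = 2*v/(L + v) (F(L, v) = (2*v)/(L + v) = 2*v/(L + v))
(F(-8, -1*(-3)) + 205)*(-475) = (2*(-1*(-3))/(-8 - 1*(-3)) + 205)*(-475) = (2*3/(-8 + 3) + 205)*(-475) = (2*3/(-5) + 205)*(-475) = (2*3*(-1/5) + 205)*(-475) = (-6/5 + 205)*(-475) = (1019/5)*(-475) = -96805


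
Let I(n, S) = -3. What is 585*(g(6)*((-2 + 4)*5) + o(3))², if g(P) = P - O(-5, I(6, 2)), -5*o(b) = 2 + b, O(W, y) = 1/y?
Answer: 2272985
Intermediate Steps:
o(b) = -⅖ - b/5 (o(b) = -(2 + b)/5 = -⅖ - b/5)
g(P) = ⅓ + P (g(P) = P - 1/(-3) = P - 1*(-⅓) = P + ⅓ = ⅓ + P)
585*(g(6)*((-2 + 4)*5) + o(3))² = 585*((⅓ + 6)*((-2 + 4)*5) + (-⅖ - ⅕*3))² = 585*(19*(2*5)/3 + (-⅖ - ⅗))² = 585*((19/3)*10 - 1)² = 585*(190/3 - 1)² = 585*(187/3)² = 585*(34969/9) = 2272985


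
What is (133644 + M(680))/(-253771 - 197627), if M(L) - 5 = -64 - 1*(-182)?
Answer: -44589/150466 ≈ -0.29634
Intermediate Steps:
M(L) = 123 (M(L) = 5 + (-64 - 1*(-182)) = 5 + (-64 + 182) = 5 + 118 = 123)
(133644 + M(680))/(-253771 - 197627) = (133644 + 123)/(-253771 - 197627) = 133767/(-451398) = 133767*(-1/451398) = -44589/150466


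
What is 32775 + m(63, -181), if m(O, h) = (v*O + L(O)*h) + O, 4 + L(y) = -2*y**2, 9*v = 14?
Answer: 1470438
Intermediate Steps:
v = 14/9 (v = (1/9)*14 = 14/9 ≈ 1.5556)
L(y) = -4 - 2*y**2
m(O, h) = 23*O/9 + h*(-4 - 2*O**2) (m(O, h) = (14*O/9 + (-4 - 2*O**2)*h) + O = (14*O/9 + h*(-4 - 2*O**2)) + O = 23*O/9 + h*(-4 - 2*O**2))
32775 + m(63, -181) = 32775 + ((23/9)*63 - 2*(-181)*(2 + 63**2)) = 32775 + (161 - 2*(-181)*(2 + 3969)) = 32775 + (161 - 2*(-181)*3971) = 32775 + (161 + 1437502) = 32775 + 1437663 = 1470438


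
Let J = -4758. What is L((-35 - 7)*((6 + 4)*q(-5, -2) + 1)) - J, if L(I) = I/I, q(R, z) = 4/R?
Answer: 4759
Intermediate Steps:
L(I) = 1
L((-35 - 7)*((6 + 4)*q(-5, -2) + 1)) - J = 1 - 1*(-4758) = 1 + 4758 = 4759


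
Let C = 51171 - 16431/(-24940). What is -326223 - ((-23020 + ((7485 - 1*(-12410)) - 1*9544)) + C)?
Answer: -9096257931/24940 ≈ -3.6473e+5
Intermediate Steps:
C = 1276221171/24940 (C = 51171 - 16431*(-1/24940) = 51171 + 16431/24940 = 1276221171/24940 ≈ 51172.)
-326223 - ((-23020 + ((7485 - 1*(-12410)) - 1*9544)) + C) = -326223 - ((-23020 + ((7485 - 1*(-12410)) - 1*9544)) + 1276221171/24940) = -326223 - ((-23020 + ((7485 + 12410) - 9544)) + 1276221171/24940) = -326223 - ((-23020 + (19895 - 9544)) + 1276221171/24940) = -326223 - ((-23020 + 10351) + 1276221171/24940) = -326223 - (-12669 + 1276221171/24940) = -326223 - 1*960256311/24940 = -326223 - 960256311/24940 = -9096257931/24940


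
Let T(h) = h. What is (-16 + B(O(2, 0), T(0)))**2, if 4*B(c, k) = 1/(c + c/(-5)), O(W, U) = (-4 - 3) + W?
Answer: 66049/256 ≈ 258.00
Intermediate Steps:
O(W, U) = -7 + W
B(c, k) = 5/(16*c) (B(c, k) = 1/(4*(c + c/(-5))) = 1/(4*(c + c*(-1/5))) = 1/(4*(c - c/5)) = 1/(4*((4*c/5))) = (5/(4*c))/4 = 5/(16*c))
(-16 + B(O(2, 0), T(0)))**2 = (-16 + 5/(16*(-7 + 2)))**2 = (-16 + (5/16)/(-5))**2 = (-16 + (5/16)*(-1/5))**2 = (-16 - 1/16)**2 = (-257/16)**2 = 66049/256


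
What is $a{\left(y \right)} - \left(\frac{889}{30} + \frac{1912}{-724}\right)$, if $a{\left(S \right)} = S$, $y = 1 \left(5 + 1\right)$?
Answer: $- \frac{113989}{5430} \approx -20.992$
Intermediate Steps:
$y = 6$ ($y = 1 \cdot 6 = 6$)
$a{\left(y \right)} - \left(\frac{889}{30} + \frac{1912}{-724}\right) = 6 - \left(\frac{889}{30} + \frac{1912}{-724}\right) = 6 - \left(889 \cdot \frac{1}{30} + 1912 \left(- \frac{1}{724}\right)\right) = 6 - \left(\frac{889}{30} - \frac{478}{181}\right) = 6 - \frac{146569}{5430} = - \frac{113989}{5430}$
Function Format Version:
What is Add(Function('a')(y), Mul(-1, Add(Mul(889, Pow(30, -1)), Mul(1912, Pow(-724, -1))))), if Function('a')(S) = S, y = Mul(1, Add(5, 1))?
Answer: Rational(-113989, 5430) ≈ -20.992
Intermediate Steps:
y = 6 (y = Mul(1, 6) = 6)
Add(Function('a')(y), Mul(-1, Add(Mul(889, Pow(30, -1)), Mul(1912, Pow(-724, -1))))) = Add(6, Mul(-1, Add(Mul(889, Pow(30, -1)), Mul(1912, Pow(-724, -1))))) = Add(6, Mul(-1, Add(Mul(889, Rational(1, 30)), Mul(1912, Rational(-1, 724))))) = Add(6, Mul(-1, Add(Rational(889, 30), Rational(-478, 181)))) = Add(6, Mul(-1, Rational(146569, 5430))) = Add(6, Rational(-146569, 5430)) = Rational(-113989, 5430)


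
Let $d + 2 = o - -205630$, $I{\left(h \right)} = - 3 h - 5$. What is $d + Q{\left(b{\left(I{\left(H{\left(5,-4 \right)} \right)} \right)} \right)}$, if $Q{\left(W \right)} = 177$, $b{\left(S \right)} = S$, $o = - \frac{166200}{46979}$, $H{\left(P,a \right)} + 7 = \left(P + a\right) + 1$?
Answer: $\frac{9668346895}{46979} \approx 2.058 \cdot 10^{5}$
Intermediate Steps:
$H{\left(P,a \right)} = -6 + P + a$ ($H{\left(P,a \right)} = -7 + \left(\left(P + a\right) + 1\right) = -7 + \left(1 + P + a\right) = -6 + P + a$)
$I{\left(h \right)} = -5 - 3 h$
$o = - \frac{166200}{46979}$ ($o = \left(-166200\right) \frac{1}{46979} = - \frac{166200}{46979} \approx -3.5378$)
$d = \frac{9660031612}{46979}$ ($d = -2 - - \frac{9660125570}{46979} = -2 + \left(- \frac{166200}{46979} + 205630\right) = -2 + \frac{9660125570}{46979} = \frac{9660031612}{46979} \approx 2.0562 \cdot 10^{5}$)
$d + Q{\left(b{\left(I{\left(H{\left(5,-4 \right)} \right)} \right)} \right)} = \frac{9660031612}{46979} + 177 = \frac{9668346895}{46979}$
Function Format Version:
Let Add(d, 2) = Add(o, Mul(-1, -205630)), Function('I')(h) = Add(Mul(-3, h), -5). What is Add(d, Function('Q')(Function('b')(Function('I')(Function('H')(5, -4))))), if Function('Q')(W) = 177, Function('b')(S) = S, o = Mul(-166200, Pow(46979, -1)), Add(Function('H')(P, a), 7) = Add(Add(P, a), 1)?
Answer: Rational(9668346895, 46979) ≈ 2.0580e+5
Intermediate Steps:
Function('H')(P, a) = Add(-6, P, a) (Function('H')(P, a) = Add(-7, Add(Add(P, a), 1)) = Add(-7, Add(1, P, a)) = Add(-6, P, a))
Function('I')(h) = Add(-5, Mul(-3, h))
o = Rational(-166200, 46979) (o = Mul(-166200, Rational(1, 46979)) = Rational(-166200, 46979) ≈ -3.5378)
d = Rational(9660031612, 46979) (d = Add(-2, Add(Rational(-166200, 46979), Mul(-1, -205630))) = Add(-2, Add(Rational(-166200, 46979), 205630)) = Add(-2, Rational(9660125570, 46979)) = Rational(9660031612, 46979) ≈ 2.0562e+5)
Add(d, Function('Q')(Function('b')(Function('I')(Function('H')(5, -4))))) = Add(Rational(9660031612, 46979), 177) = Rational(9668346895, 46979)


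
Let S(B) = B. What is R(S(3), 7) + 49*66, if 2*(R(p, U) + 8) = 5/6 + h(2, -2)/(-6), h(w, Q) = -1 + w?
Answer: 9679/3 ≈ 3226.3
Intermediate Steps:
R(p, U) = -23/3 (R(p, U) = -8 + (5/6 + (-1 + 2)/(-6))/2 = -8 + (5*(⅙) + 1*(-⅙))/2 = -8 + (⅚ - ⅙)/2 = -8 + (½)*(⅔) = -8 + ⅓ = -23/3)
R(S(3), 7) + 49*66 = -23/3 + 49*66 = -23/3 + 3234 = 9679/3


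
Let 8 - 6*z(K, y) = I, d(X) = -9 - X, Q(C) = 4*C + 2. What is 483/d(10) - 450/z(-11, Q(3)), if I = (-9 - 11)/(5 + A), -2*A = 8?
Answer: -16206/133 ≈ -121.85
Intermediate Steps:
A = -4 (A = -½*8 = -4)
Q(C) = 2 + 4*C
I = -20 (I = (-9 - 11)/(5 - 4) = -20/1 = -20*1 = -20)
z(K, y) = 14/3 (z(K, y) = 4/3 - ⅙*(-20) = 4/3 + 10/3 = 14/3)
483/d(10) - 450/z(-11, Q(3)) = 483/(-9 - 1*10) - 450/14/3 = 483/(-9 - 10) - 450*3/14 = 483/(-19) - 675/7 = 483*(-1/19) - 675/7 = -483/19 - 675/7 = -16206/133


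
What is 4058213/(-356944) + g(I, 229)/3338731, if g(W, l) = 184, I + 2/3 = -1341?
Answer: -13549215870007/1191739998064 ≈ -11.369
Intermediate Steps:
I = -4025/3 (I = -⅔ - 1341 = -4025/3 ≈ -1341.7)
4058213/(-356944) + g(I, 229)/3338731 = 4058213/(-356944) + 184/3338731 = 4058213*(-1/356944) + 184*(1/3338731) = -4058213/356944 + 184/3338731 = -13549215870007/1191739998064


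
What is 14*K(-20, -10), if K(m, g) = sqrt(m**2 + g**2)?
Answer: 140*sqrt(5) ≈ 313.05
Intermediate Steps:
K(m, g) = sqrt(g**2 + m**2)
14*K(-20, -10) = 14*sqrt((-10)**2 + (-20)**2) = 14*sqrt(100 + 400) = 14*sqrt(500) = 14*(10*sqrt(5)) = 140*sqrt(5)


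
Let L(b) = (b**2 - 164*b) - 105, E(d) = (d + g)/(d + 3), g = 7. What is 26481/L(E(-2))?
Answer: -8827/300 ≈ -29.423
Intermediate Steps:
E(d) = (7 + d)/(3 + d) (E(d) = (d + 7)/(d + 3) = (7 + d)/(3 + d))
L(b) = -105 + b**2 - 164*b
26481/L(E(-2)) = 26481/(-105 + ((7 - 2)/(3 - 2))**2 - 164*(7 - 2)/(3 - 2)) = 26481/(-105 + (5/1)**2 - 164*5/1) = 26481/(-105 + (1*5)**2 - 164*5) = 26481/(-105 + 5**2 - 164*5) = 26481/(-105 + 25 - 820) = 26481/(-900) = 26481*(-1/900) = -8827/300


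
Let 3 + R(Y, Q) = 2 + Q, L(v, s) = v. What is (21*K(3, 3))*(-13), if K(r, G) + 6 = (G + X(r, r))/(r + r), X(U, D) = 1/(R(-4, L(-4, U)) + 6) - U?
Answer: 3185/2 ≈ 1592.5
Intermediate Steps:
R(Y, Q) = -1 + Q (R(Y, Q) = -3 + (2 + Q) = -1 + Q)
X(U, D) = 1 - U (X(U, D) = 1/((-1 - 4) + 6) - U = 1/(-5 + 6) - U = 1/1 - U = 1 - U)
K(r, G) = -6 + (1 + G - r)/(2*r) (K(r, G) = -6 + (G + (1 - r))/(r + r) = -6 + (1 + G - r)/((2*r)) = -6 + (1 + G - r)*(1/(2*r)) = -6 + (1 + G - r)/(2*r))
(21*K(3, 3))*(-13) = (21*((½)*(1 + 3 - 13*3)/3))*(-13) = (21*((½)*(⅓)*(1 + 3 - 39)))*(-13) = (21*((½)*(⅓)*(-35)))*(-13) = (21*(-35/6))*(-13) = -245/2*(-13) = 3185/2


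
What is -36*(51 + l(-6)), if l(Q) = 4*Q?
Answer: -972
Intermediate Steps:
-36*(51 + l(-6)) = -36*(51 + 4*(-6)) = -36*(51 - 24) = -36*27 = -972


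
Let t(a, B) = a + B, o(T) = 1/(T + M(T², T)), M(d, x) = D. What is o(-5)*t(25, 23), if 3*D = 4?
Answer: -144/11 ≈ -13.091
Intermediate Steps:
D = 4/3 (D = (⅓)*4 = 4/3 ≈ 1.3333)
M(d, x) = 4/3
o(T) = 1/(4/3 + T) (o(T) = 1/(T + 4/3) = 1/(4/3 + T))
t(a, B) = B + a
o(-5)*t(25, 23) = (3/(4 + 3*(-5)))*(23 + 25) = (3/(4 - 15))*48 = (3/(-11))*48 = (3*(-1/11))*48 = -3/11*48 = -144/11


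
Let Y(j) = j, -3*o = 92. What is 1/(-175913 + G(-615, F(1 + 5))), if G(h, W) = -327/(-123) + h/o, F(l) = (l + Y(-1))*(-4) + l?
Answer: -3772/663458163 ≈ -5.6854e-6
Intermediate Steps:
o = -92/3 (o = -1/3*92 = -92/3 ≈ -30.667)
F(l) = 4 - 3*l (F(l) = (l - 1)*(-4) + l = (-1 + l)*(-4) + l = (4 - 4*l) + l = 4 - 3*l)
G(h, W) = 109/41 - 3*h/92 (G(h, W) = -327/(-123) + h/(-92/3) = -327*(-1/123) + h*(-3/92) = 109/41 - 3*h/92)
1/(-175913 + G(-615, F(1 + 5))) = 1/(-175913 + (109/41 - 3/92*(-615))) = 1/(-175913 + (109/41 + 1845/92)) = 1/(-175913 + 85673/3772) = 1/(-663458163/3772) = -3772/663458163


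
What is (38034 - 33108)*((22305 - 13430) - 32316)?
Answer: -115470366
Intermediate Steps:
(38034 - 33108)*((22305 - 13430) - 32316) = 4926*(8875 - 32316) = 4926*(-23441) = -115470366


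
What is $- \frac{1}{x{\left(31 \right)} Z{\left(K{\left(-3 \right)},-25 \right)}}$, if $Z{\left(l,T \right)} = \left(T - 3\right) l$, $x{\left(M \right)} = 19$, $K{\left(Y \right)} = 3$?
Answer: $\frac{1}{1596} \approx 0.00062657$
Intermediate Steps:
$Z{\left(l,T \right)} = l \left(-3 + T\right)$ ($Z{\left(l,T \right)} = \left(-3 + T\right) l = l \left(-3 + T\right)$)
$- \frac{1}{x{\left(31 \right)} Z{\left(K{\left(-3 \right)},-25 \right)}} = - \frac{1}{19 \cdot 3 \left(-3 - 25\right)} = - \frac{1}{19 \cdot 3 \left(-28\right)} = - \frac{1}{19 \left(-84\right)} = - \frac{-1}{19 \cdot 84} = \left(-1\right) \left(- \frac{1}{1596}\right) = \frac{1}{1596}$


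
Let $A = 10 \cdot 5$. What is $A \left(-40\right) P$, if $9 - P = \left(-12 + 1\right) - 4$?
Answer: $-48000$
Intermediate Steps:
$P = 24$ ($P = 9 - \left(\left(-12 + 1\right) - 4\right) = 9 - \left(-11 - 4\right) = 9 - -15 = 9 + 15 = 24$)
$A = 50$
$A \left(-40\right) P = 50 \left(-40\right) 24 = \left(-2000\right) 24 = -48000$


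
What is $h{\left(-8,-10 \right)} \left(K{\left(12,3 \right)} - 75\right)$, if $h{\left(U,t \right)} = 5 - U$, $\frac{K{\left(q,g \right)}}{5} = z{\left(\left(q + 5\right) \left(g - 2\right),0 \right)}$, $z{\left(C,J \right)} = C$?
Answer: $130$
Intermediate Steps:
$K{\left(q,g \right)} = 5 \left(-2 + g\right) \left(5 + q\right)$ ($K{\left(q,g \right)} = 5 \left(q + 5\right) \left(g - 2\right) = 5 \left(5 + q\right) \left(-2 + g\right) = 5 \left(-2 + g\right) \left(5 + q\right)$)
$h{\left(-8,-10 \right)} \left(K{\left(12,3 \right)} - 75\right) = \left(5 - -8\right) \left(\left(-50 - 120 + 25 \cdot 3 + 5 \cdot 3 \cdot 12\right) - 75\right) = \left(5 + 8\right) \left(\left(-50 - 120 + 75 + 180\right) - 75\right) = 13 \left(85 - 75\right) = 13 \cdot 10 = 130$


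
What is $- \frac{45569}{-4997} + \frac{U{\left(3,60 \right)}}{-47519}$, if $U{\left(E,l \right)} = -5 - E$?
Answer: $\frac{113970173}{12497497} \approx 9.1194$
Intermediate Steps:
$- \frac{45569}{-4997} + \frac{U{\left(3,60 \right)}}{-47519} = - \frac{45569}{-4997} + \frac{-5 - 3}{-47519} = \left(-45569\right) \left(- \frac{1}{4997}\right) + \left(-5 - 3\right) \left(- \frac{1}{47519}\right) = \frac{45569}{4997} - - \frac{8}{47519} = \frac{45569}{4997} + \frac{8}{47519} = \frac{113970173}{12497497}$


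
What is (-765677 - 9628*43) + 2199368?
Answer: 1019687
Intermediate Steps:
(-765677 - 9628*43) + 2199368 = (-765677 - 414004) + 2199368 = -1179681 + 2199368 = 1019687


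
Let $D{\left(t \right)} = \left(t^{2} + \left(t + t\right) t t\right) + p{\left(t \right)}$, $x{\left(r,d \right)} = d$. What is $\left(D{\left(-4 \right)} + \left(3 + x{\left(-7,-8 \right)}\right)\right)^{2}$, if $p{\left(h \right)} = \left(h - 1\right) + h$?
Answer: $15876$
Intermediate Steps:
$p{\left(h \right)} = -1 + 2 h$ ($p{\left(h \right)} = \left(-1 + h\right) + h = -1 + 2 h$)
$D{\left(t \right)} = -1 + t^{2} + 2 t + 2 t^{3}$ ($D{\left(t \right)} = \left(t^{2} + \left(t + t\right) t t\right) + \left(-1 + 2 t\right) = \left(t^{2} + 2 t t t\right) + \left(-1 + 2 t\right) = \left(t^{2} + 2 t^{2} t\right) + \left(-1 + 2 t\right) = \left(t^{2} + 2 t^{3}\right) + \left(-1 + 2 t\right) = -1 + t^{2} + 2 t + 2 t^{3}$)
$\left(D{\left(-4 \right)} + \left(3 + x{\left(-7,-8 \right)}\right)\right)^{2} = \left(\left(-1 + \left(-4\right)^{2} + 2 \left(-4\right) + 2 \left(-4\right)^{3}\right) + \left(3 - 8\right)\right)^{2} = \left(\left(-1 + 16 - 8 + 2 \left(-64\right)\right) - 5\right)^{2} = \left(\left(-1 + 16 - 8 - 128\right) - 5\right)^{2} = \left(-121 - 5\right)^{2} = \left(-126\right)^{2} = 15876$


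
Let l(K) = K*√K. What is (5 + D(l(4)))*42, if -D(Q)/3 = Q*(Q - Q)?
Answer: 210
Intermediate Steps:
l(K) = K^(3/2)
D(Q) = 0 (D(Q) = -3*Q*(Q - Q) = -3*Q*0 = -3*0 = 0)
(5 + D(l(4)))*42 = (5 + 0)*42 = 5*42 = 210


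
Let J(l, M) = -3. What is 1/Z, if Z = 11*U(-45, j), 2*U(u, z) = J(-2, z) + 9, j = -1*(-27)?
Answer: 1/33 ≈ 0.030303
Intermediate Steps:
j = 27
U(u, z) = 3 (U(u, z) = (-3 + 9)/2 = (½)*6 = 3)
Z = 33 (Z = 11*3 = 33)
1/Z = 1/33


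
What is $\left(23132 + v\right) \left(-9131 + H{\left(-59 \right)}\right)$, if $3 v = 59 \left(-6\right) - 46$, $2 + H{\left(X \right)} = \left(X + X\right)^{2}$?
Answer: $110186612$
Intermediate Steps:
$H{\left(X \right)} = -2 + 4 X^{2}$ ($H{\left(X \right)} = -2 + \left(X + X\right)^{2} = -2 + \left(2 X\right)^{2} = -2 + 4 X^{2}$)
$v = - \frac{400}{3}$ ($v = \frac{59 \left(-6\right) - 46}{3} = \frac{-354 - 46}{3} = \frac{1}{3} \left(-400\right) = - \frac{400}{3} \approx -133.33$)
$\left(23132 + v\right) \left(-9131 + H{\left(-59 \right)}\right) = \left(23132 - \frac{400}{3}\right) \left(-9131 - \left(2 - 4 \left(-59\right)^{2}\right)\right) = \frac{68996 \left(-9131 + \left(-2 + 4 \cdot 3481\right)\right)}{3} = \frac{68996 \left(-9131 + \left(-2 + 13924\right)\right)}{3} = \frac{68996 \left(-9131 + 13922\right)}{3} = \frac{68996}{3} \cdot 4791 = 110186612$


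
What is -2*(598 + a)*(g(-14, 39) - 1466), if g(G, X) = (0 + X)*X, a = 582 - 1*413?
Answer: -84370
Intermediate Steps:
a = 169 (a = 582 - 413 = 169)
g(G, X) = X² (g(G, X) = X*X = X²)
-2*(598 + a)*(g(-14, 39) - 1466) = -2*(598 + 169)*(39² - 1466) = -1534*(1521 - 1466) = -1534*55 = -2*42185 = -84370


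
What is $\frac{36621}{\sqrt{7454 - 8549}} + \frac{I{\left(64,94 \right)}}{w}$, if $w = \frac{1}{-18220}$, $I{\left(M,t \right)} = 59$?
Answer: $-1074980 - \frac{12207 i \sqrt{1095}}{365} \approx -1.075 \cdot 10^{6} - 1106.7 i$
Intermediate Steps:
$w = - \frac{1}{18220} \approx -5.4885 \cdot 10^{-5}$
$\frac{36621}{\sqrt{7454 - 8549}} + \frac{I{\left(64,94 \right)}}{w} = \frac{36621}{\sqrt{7454 - 8549}} + \frac{59}{- \frac{1}{18220}} = \frac{36621}{\sqrt{-1095}} + 59 \left(-18220\right) = \frac{36621}{i \sqrt{1095}} - 1074980 = 36621 \left(- \frac{i \sqrt{1095}}{1095}\right) - 1074980 = - \frac{12207 i \sqrt{1095}}{365} - 1074980 = -1074980 - \frac{12207 i \sqrt{1095}}{365}$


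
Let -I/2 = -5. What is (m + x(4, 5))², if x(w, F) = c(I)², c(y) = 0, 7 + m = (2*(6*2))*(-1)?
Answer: 961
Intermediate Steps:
I = 10 (I = -2*(-5) = 10)
m = -31 (m = -7 + (2*(6*2))*(-1) = -7 + (2*12)*(-1) = -7 + 24*(-1) = -7 - 24 = -31)
x(w, F) = 0 (x(w, F) = 0² = 0)
(m + x(4, 5))² = (-31 + 0)² = (-31)² = 961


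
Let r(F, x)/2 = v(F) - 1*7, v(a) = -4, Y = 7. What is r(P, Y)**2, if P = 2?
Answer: 484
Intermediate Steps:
r(F, x) = -22 (r(F, x) = 2*(-4 - 1*7) = 2*(-4 - 7) = 2*(-11) = -22)
r(P, Y)**2 = (-22)**2 = 484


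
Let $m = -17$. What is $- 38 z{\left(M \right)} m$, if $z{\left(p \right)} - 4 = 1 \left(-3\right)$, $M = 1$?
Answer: $646$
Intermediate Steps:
$z{\left(p \right)} = 1$ ($z{\left(p \right)} = 4 + 1 \left(-3\right) = 4 - 3 = 1$)
$- 38 z{\left(M \right)} m = \left(-38\right) 1 \left(-17\right) = \left(-38\right) \left(-17\right) = 646$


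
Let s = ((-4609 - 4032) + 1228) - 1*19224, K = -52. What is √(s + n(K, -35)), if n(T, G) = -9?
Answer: I*√26646 ≈ 163.24*I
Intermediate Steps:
s = -26637 (s = (-8641 + 1228) - 19224 = -7413 - 19224 = -26637)
√(s + n(K, -35)) = √(-26637 - 9) = √(-26646) = I*√26646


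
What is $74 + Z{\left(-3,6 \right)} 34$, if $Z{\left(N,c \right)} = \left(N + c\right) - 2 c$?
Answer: $-232$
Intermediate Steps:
$Z{\left(N,c \right)} = N - c$
$74 + Z{\left(-3,6 \right)} 34 = 74 + \left(-3 - 6\right) 34 = 74 - 306 = -232$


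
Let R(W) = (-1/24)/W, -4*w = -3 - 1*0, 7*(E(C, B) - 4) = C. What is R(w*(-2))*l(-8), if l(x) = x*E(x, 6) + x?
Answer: -6/7 ≈ -0.85714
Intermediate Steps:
E(C, B) = 4 + C/7
l(x) = x + x*(4 + x/7) (l(x) = x*(4 + x/7) + x = x + x*(4 + x/7))
w = ¾ (w = -(-3 - 1*0)/4 = -(-3 + 0)/4 = -¼*(-3) = ¾ ≈ 0.75000)
R(W) = -1/(24*W) (R(W) = (-1*1/24)/W = -1/(24*W))
R(w*(-2))*l(-8) = (-1/(24*((¾)*(-2))))*((⅐)*(-8)*(35 - 8)) = (-1/(24*(-3/2)))*((⅐)*(-8)*27) = -1/24*(-⅔)*(-216/7) = (1/36)*(-216/7) = -6/7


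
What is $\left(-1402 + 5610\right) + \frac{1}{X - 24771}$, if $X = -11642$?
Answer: $\frac{153225903}{36413} \approx 4208.0$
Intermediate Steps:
$\left(-1402 + 5610\right) + \frac{1}{X - 24771} = \left(-1402 + 5610\right) + \frac{1}{-11642 - 24771} = 4208 + \frac{1}{-36413} = 4208 - \frac{1}{36413} = \frac{153225903}{36413}$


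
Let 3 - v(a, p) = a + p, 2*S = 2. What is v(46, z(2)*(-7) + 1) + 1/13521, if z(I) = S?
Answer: -500276/13521 ≈ -37.000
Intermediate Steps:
S = 1 (S = (1/2)*2 = 1)
z(I) = 1
v(a, p) = 3 - a - p (v(a, p) = 3 - (a + p) = 3 + (-a - p) = 3 - a - p)
v(46, z(2)*(-7) + 1) + 1/13521 = (3 - 1*46 - (1*(-7) + 1)) + 1/13521 = (3 - 46 - (-7 + 1)) + 1/13521 = (3 - 46 - 1*(-6)) + 1/13521 = (3 - 46 + 6) + 1/13521 = -37 + 1/13521 = -500276/13521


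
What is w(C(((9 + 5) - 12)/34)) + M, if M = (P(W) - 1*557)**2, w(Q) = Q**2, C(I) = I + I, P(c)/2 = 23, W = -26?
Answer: 75463973/289 ≈ 2.6112e+5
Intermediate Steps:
P(c) = 46 (P(c) = 2*23 = 46)
C(I) = 2*I
M = 261121 (M = (46 - 1*557)**2 = (46 - 557)**2 = (-511)**2 = 261121)
w(C(((9 + 5) - 12)/34)) + M = (2*(((9 + 5) - 12)/34))**2 + 261121 = (2*((14 - 12)*(1/34)))**2 + 261121 = (2*(2*(1/34)))**2 + 261121 = (2*(1/17))**2 + 261121 = (2/17)**2 + 261121 = 4/289 + 261121 = 75463973/289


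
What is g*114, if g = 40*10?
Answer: 45600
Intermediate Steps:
g = 400
g*114 = 400*114 = 45600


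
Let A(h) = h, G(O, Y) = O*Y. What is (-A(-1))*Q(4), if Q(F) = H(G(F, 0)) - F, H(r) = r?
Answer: -4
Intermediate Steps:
Q(F) = -F (Q(F) = F*0 - F = 0 - F = -F)
(-A(-1))*Q(4) = (-1*(-1))*(-1*4) = 1*(-4) = -4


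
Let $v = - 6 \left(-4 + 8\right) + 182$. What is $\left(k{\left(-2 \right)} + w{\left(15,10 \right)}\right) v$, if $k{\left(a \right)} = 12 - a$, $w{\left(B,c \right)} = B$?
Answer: $4582$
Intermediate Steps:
$v = 158$ ($v = \left(-6\right) 4 + 182 = -24 + 182 = 158$)
$\left(k{\left(-2 \right)} + w{\left(15,10 \right)}\right) v = \left(\left(12 - -2\right) + 15\right) 158 = \left(\left(12 + 2\right) + 15\right) 158 = \left(14 + 15\right) 158 = 29 \cdot 158 = 4582$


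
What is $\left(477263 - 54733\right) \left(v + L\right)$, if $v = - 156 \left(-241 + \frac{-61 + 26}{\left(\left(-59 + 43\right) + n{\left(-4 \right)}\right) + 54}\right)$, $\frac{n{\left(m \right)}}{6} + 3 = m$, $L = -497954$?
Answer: $-195091819190$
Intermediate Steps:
$n{\left(m \right)} = -18 + 6 m$
$v = 36231$ ($v = - 156 \left(-241 + \frac{-61 + 26}{\left(\left(-59 + 43\right) + \left(-18 + 6 \left(-4\right)\right)\right) + 54}\right) = - 156 \left(-241 - \frac{35}{\left(-16 - 42\right) + 54}\right) = - 156 \left(-241 - \frac{35}{-58 + 54}\right) = - 156 \left(-241 - \frac{35}{-4}\right) = - 156 \left(-241 - - \frac{35}{4}\right) = - 156 \left(-241 + \frac{35}{4}\right) = \left(-156\right) \left(- \frac{929}{4}\right) = 36231$)
$\left(477263 - 54733\right) \left(v + L\right) = \left(477263 - 54733\right) \left(36231 - 497954\right) = 422530 \left(-461723\right) = -195091819190$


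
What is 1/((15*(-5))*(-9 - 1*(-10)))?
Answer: -1/75 ≈ -0.013333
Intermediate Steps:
1/((15*(-5))*(-9 - 1*(-10))) = 1/(-75*(-9 + 10)) = 1/(-75*1) = 1/(-75) = -1/75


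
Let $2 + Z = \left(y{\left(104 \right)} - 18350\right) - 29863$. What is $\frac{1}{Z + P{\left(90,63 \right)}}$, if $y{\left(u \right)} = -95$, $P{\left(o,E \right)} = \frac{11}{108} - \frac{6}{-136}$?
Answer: $- \frac{459}{22174223} \approx -2.07 \cdot 10^{-5}$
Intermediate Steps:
$P{\left(o,E \right)} = \frac{67}{459}$ ($P{\left(o,E \right)} = 11 \cdot \frac{1}{108} - - \frac{3}{68} = \frac{11}{108} + \frac{3}{68} = \frac{67}{459}$)
$Z = -48310$ ($Z = -2 - 48308 = -48310$)
$\frac{1}{Z + P{\left(90,63 \right)}} = \frac{1}{-48310 + \frac{67}{459}} = \frac{1}{- \frac{22174223}{459}} = - \frac{459}{22174223}$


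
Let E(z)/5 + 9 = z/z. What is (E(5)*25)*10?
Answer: -10000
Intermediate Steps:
E(z) = -40 (E(z) = -45 + 5*(z/z) = -45 + 5*1 = -45 + 5 = -40)
(E(5)*25)*10 = -40*25*10 = -1000*10 = -10000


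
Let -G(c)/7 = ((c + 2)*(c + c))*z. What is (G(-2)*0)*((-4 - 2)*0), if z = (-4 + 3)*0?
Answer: 0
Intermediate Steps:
z = 0 (z = -1*0 = 0)
G(c) = 0 (G(c) = -7*(c + 2)*(c + c)*0 = -7*(2 + c)*(2*c)*0 = -7*2*c*(2 + c)*0 = -7*0 = 0)
(G(-2)*0)*((-4 - 2)*0) = (0*0)*((-4 - 2)*0) = 0*(-6*0) = 0*0 = 0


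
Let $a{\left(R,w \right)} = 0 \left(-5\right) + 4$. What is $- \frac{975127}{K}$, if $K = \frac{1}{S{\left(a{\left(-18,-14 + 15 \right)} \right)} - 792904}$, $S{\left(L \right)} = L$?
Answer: $773178198300$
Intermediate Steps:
$a{\left(R,w \right)} = 4$ ($a{\left(R,w \right)} = 0 + 4 = 4$)
$K = - \frac{1}{792900}$ ($K = \frac{1}{4 - 792904} = \frac{1}{-792900} = - \frac{1}{792900} \approx -1.2612 \cdot 10^{-6}$)
$- \frac{975127}{K} = - \frac{975127}{- \frac{1}{792900}} = \left(-975127\right) \left(-792900\right) = 773178198300$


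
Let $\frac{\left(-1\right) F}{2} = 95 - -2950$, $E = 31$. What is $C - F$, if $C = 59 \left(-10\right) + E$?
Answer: $5531$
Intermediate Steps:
$F = -6090$ ($F = - 2 \left(95 - -2950\right) = - 2 \left(95 + 2950\right) = \left(-2\right) 3045 = -6090$)
$C = -559$ ($C = 59 \left(-10\right) + 31 = -590 + 31 = -559$)
$C - F = -559 - -6090 = -559 + 6090 = 5531$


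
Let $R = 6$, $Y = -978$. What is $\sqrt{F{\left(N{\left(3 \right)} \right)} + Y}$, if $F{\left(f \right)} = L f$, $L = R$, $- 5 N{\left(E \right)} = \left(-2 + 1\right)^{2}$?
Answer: $\frac{12 i \sqrt{170}}{5} \approx 31.292 i$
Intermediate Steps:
$N{\left(E \right)} = - \frac{1}{5}$ ($N{\left(E \right)} = - \frac{\left(-2 + 1\right)^{2}}{5} = - \frac{\left(-1\right)^{2}}{5} = \left(- \frac{1}{5}\right) 1 = - \frac{1}{5}$)
$L = 6$
$F{\left(f \right)} = 6 f$
$\sqrt{F{\left(N{\left(3 \right)} \right)} + Y} = \sqrt{6 \left(- \frac{1}{5}\right) - 978} = \sqrt{- \frac{6}{5} - 978} = \sqrt{- \frac{4896}{5}} = \frac{12 i \sqrt{170}}{5}$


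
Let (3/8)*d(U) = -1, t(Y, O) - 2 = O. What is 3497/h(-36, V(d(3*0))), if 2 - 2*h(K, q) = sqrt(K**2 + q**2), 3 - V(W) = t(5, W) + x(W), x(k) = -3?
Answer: -31473/3007 - 20982*sqrt(754)/3007 ≈ -202.07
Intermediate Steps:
t(Y, O) = 2 + O
d(U) = -8/3 (d(U) = (8/3)*(-1) = -8/3)
V(W) = 4 - W (V(W) = 3 - ((2 + W) - 3) = 3 - (-1 + W) = 3 + (1 - W) = 4 - W)
h(K, q) = 1 - sqrt(K**2 + q**2)/2
3497/h(-36, V(d(3*0))) = 3497/(1 - sqrt((-36)**2 + (4 - 1*(-8/3))**2)/2) = 3497/(1 - sqrt(1296 + (4 + 8/3)**2)/2) = 3497/(1 - sqrt(1296 + (20/3)**2)/2) = 3497/(1 - sqrt(1296 + 400/9)/2) = 3497/(1 - 2*sqrt(754)/3)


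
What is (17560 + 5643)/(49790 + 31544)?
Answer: 23203/81334 ≈ 0.28528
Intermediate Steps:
(17560 + 5643)/(49790 + 31544) = 23203/81334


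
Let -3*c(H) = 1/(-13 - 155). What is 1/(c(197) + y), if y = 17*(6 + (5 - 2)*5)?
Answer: 504/179929 ≈ 0.0028011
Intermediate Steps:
c(H) = 1/504 (c(H) = -1/(3*(-13 - 155)) = -⅓/(-168) = -⅓*(-1/168) = 1/504)
y = 357 (y = 17*(6 + 3*5) = 17*(6 + 15) = 17*21 = 357)
1/(c(197) + y) = 1/(1/504 + 357) = 1/(179929/504) = 504/179929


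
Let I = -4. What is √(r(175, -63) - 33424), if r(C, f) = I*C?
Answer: 2*I*√8531 ≈ 184.73*I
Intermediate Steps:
r(C, f) = -4*C
√(r(175, -63) - 33424) = √(-4*175 - 33424) = √(-700 - 33424) = √(-34124) = 2*I*√8531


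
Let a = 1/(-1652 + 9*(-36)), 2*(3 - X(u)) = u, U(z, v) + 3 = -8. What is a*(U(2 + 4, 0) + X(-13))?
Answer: 3/3952 ≈ 0.00075911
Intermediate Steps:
U(z, v) = -11 (U(z, v) = -3 - 8 = -11)
X(u) = 3 - u/2
a = -1/1976 (a = 1/(-1652 - 324) = 1/(-1976) = -1/1976 ≈ -0.00050607)
a*(U(2 + 4, 0) + X(-13)) = -(-11 + (3 - ½*(-13)))/1976 = -(-11 + (3 + 13/2))/1976 = -(-11 + 19/2)/1976 = -1/1976*(-3/2) = 3/3952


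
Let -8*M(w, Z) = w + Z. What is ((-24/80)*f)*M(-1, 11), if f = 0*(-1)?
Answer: 0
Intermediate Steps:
f = 0
M(w, Z) = -Z/8 - w/8 (M(w, Z) = -(w + Z)/8 = -(Z + w)/8 = -Z/8 - w/8)
((-24/80)*f)*M(-1, 11) = (-24/80*0)*(-1/8*11 - 1/8*(-1)) = (-24*1/80*0)*(-11/8 + 1/8) = -3/10*0*(-5/4) = 0*(-5/4) = 0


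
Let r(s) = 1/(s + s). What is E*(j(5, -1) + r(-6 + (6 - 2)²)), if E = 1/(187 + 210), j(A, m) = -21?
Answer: -419/7940 ≈ -0.052771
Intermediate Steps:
E = 1/397 ≈ 0.0025189
r(s) = 1/(2*s)
E*(j(5, -1) + r(-6 + (6 - 2)²)) = (-21 + 1/(2*(-6 + (6 - 2)²)))/397 = (-21 + 1/(2*(-6 + 4²)))/397 = (-21 + 1/(2*(-6 + 16)))/397 = (-21 + (½)/10)/397 = (-21 + (½)*(⅒))/397 = (-21 + 1/20)/397 = (1/397)*(-419/20) = -419/7940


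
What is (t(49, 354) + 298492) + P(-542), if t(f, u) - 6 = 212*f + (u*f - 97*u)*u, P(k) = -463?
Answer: -5706745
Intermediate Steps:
t(f, u) = 6 + 212*f + u*(-97*u + f*u) (t(f, u) = 6 + (212*f + (u*f - 97*u)*u) = 6 + (212*f + (f*u - 97*u)*u) = 6 + (212*f + (-97*u + f*u)*u) = 6 + (212*f + u*(-97*u + f*u)) = 6 + 212*f + u*(-97*u + f*u))
(t(49, 354) + 298492) + P(-542) = ((6 - 97*354² + 212*49 + 49*354²) + 298492) - 463 = ((6 - 97*125316 + 10388 + 49*125316) + 298492) - 463 = ((6 - 12155652 + 10388 + 6140484) + 298492) - 463 = (-6004774 + 298492) - 463 = -5706282 - 463 = -5706745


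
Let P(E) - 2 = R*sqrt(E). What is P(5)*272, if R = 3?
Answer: 544 + 816*sqrt(5) ≈ 2368.6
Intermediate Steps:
P(E) = 2 + 3*sqrt(E)
P(5)*272 = (2 + 3*sqrt(5))*272 = 544 + 816*sqrt(5)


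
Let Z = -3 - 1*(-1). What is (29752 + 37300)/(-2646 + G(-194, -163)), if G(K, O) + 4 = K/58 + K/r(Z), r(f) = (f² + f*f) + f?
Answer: -2916762/116827 ≈ -24.966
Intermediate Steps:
Z = -2 (Z = -3 + 1 = -2)
r(f) = f + 2*f² (r(f) = (f² + f²) + f = 2*f² + f = f + 2*f²)
G(K, O) = -4 + 16*K/87 (G(K, O) = -4 + (K/58 + K/((-2*(1 + 2*(-2))))) = -4 + (K*(1/58) + K/((-2*(1 - 4)))) = -4 + (K/58 + K/((-2*(-3)))) = -4 + (K/58 + K/6) = -4 + 16*K/87)
(29752 + 37300)/(-2646 + G(-194, -163)) = (29752 + 37300)/(-2646 + (-4 + (16/87)*(-194))) = 67052/(-2646 + (-4 - 3104/87)) = 67052/(-2646 - 3452/87) = 67052/(-233654/87) = 67052*(-87/233654) = -2916762/116827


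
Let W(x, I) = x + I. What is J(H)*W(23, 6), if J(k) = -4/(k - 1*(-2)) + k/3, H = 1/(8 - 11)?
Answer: -3277/45 ≈ -72.822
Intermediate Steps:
W(x, I) = I + x
H = -1/3 (H = 1/(-3) = -1/3 ≈ -0.33333)
J(k) = -4/(2 + k) + k/3 (J(k) = -4/(k + 2) + k*(1/3) = -4/(2 + k) + k/3)
J(H)*W(23, 6) = ((-12 + (-1/3)**2 + 2*(-1/3))/(3*(2 - 1/3)))*(6 + 23) = ((-12 + 1/9 - 2/3)/(3*(5/3)))*29 = ((1/3)*(3/5)*(-113/9))*29 = -113/45*29 = -3277/45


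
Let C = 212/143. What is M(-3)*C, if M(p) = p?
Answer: -636/143 ≈ -4.4476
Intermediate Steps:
C = 212/143 (C = 212*(1/143) = 212/143 ≈ 1.4825)
M(-3)*C = -3*212/143 = -636/143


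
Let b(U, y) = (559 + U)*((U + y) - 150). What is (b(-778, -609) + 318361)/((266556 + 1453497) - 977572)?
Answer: 654964/742481 ≈ 0.88213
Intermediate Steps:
b(U, y) = (559 + U)*(-150 + U + y)
(b(-778, -609) + 318361)/((266556 + 1453497) - 977572) = ((-83850 + (-778)² + 409*(-778) + 559*(-609) - 778*(-609)) + 318361)/((266556 + 1453497) - 977572) = ((-83850 + 605284 - 318202 - 340431 + 473802) + 318361)/(1720053 - 977572) = (336603 + 318361)/742481 = 654964*(1/742481) = 654964/742481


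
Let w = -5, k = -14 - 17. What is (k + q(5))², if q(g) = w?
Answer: 1296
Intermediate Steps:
k = -31
q(g) = -5
(k + q(5))² = (-31 - 5)² = (-36)² = 1296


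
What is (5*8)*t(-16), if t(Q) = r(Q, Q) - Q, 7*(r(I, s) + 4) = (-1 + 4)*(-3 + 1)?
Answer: 3120/7 ≈ 445.71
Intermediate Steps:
r(I, s) = -34/7 (r(I, s) = -4 + ((-1 + 4)*(-3 + 1))/7 = -4 + (3*(-2))/7 = -4 + (⅐)*(-6) = -4 - 6/7 = -34/7)
t(Q) = -34/7 - Q
(5*8)*t(-16) = (5*8)*(-34/7 - 1*(-16)) = 40*(-34/7 + 16) = 40*(78/7) = 3120/7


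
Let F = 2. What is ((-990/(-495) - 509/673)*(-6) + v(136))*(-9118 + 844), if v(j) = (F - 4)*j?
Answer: 1556157372/673 ≈ 2.3123e+6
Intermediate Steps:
v(j) = -2*j (v(j) = (2 - 4)*j = -2*j)
((-990/(-495) - 509/673)*(-6) + v(136))*(-9118 + 844) = ((-990/(-495) - 509/673)*(-6) - 2*136)*(-9118 + 844) = ((-990*(-1/495) - 509*1/673)*(-6) - 272)*(-8274) = ((2 - 509/673)*(-6) - 272)*(-8274) = ((837/673)*(-6) - 272)*(-8274) = (-5022/673 - 272)*(-8274) = -188078/673*(-8274) = 1556157372/673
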